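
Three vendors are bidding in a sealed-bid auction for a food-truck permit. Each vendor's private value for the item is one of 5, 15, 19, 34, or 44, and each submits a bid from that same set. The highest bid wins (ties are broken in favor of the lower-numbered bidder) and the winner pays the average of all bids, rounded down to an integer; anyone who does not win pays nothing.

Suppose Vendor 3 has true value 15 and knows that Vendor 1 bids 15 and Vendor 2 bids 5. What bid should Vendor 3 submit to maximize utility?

19

Bid 5: loses, pays 0, utility 0.
Bid 15: loses, pays 0, utility 0.
Bid 19: wins, pays 13, utility 15 - 13 = 2.
Bid 34: wins, pays 18, utility 15 - 18 = -3.
Bid 44: wins, pays 21, utility 15 - 21 = -6.
The best choice is 19 with utility 2.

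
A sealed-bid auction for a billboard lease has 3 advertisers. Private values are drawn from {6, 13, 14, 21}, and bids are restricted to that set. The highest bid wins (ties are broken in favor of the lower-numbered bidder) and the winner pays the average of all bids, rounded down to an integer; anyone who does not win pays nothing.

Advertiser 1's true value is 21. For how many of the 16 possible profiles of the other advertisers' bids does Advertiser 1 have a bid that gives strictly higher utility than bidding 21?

Others bid (6, 6): truth gives 10; bid 6 gives 15 > 10. Violating.
Others bid (6, 13): truth gives 8; bid 13 gives 11 > 8. Violating.
Others bid (6, 14): truth gives 8; bid 14 gives 10 > 8. Violating.
Others bid (13, 6): truth gives 8; bid 13 gives 11 > 8. Violating.
Others bid (6, 21): truth gives 5; no alternative beats it.
Others bid (13, 21): truth gives 3; no alternative beats it.
(Checking all 16 profiles: 9 have a profitable deviation, 7 do not.)

9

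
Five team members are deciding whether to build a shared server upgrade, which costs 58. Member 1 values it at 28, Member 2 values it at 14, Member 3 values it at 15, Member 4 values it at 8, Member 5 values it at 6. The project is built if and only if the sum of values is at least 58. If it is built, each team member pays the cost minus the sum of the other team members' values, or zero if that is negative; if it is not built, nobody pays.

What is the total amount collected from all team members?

Total value 71 ≥ cost 58, so it is built.
Member 1: others sum to 43; max(0, 58 - 43) = 15.
Member 2: others sum to 57; max(0, 58 - 57) = 1.
Member 3: others sum to 56; max(0, 58 - 56) = 2.
Member 4: others sum to 63; max(0, 58 - 63) = 0.
Member 5: others sum to 65; max(0, 58 - 65) = 0.
Total collected = 15 + 1 + 2 + 0 + 0 = 18.

18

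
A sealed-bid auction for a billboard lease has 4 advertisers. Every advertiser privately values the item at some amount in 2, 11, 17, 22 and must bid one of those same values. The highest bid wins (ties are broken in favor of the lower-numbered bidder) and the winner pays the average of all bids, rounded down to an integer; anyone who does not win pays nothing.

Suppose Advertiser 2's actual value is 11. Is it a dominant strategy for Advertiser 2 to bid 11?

Consider the case where Advertiser 1 bids 2, Advertiser 3 bids 2 and Advertiser 4 bids 17.
Truthful bid 11: loses, pays 0, utility 0.
Bid 17 instead: wins, pays 9, utility 11 - 9 = 2.
Since 2 > 0, bidding 17 is strictly better here, so truthful bidding is not dominant.

No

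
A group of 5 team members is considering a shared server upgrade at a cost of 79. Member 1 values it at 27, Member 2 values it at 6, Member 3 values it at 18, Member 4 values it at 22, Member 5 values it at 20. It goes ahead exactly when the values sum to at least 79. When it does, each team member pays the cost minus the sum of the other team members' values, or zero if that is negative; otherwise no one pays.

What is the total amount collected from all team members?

31

Total value 93 ≥ cost 79, so it is built.
Member 1: others sum to 66; max(0, 79 - 66) = 13.
Member 2: others sum to 87; max(0, 79 - 87) = 0.
Member 3: others sum to 75; max(0, 79 - 75) = 4.
Member 4: others sum to 71; max(0, 79 - 71) = 8.
Member 5: others sum to 73; max(0, 79 - 73) = 6.
Total collected = 13 + 0 + 4 + 8 + 6 = 31.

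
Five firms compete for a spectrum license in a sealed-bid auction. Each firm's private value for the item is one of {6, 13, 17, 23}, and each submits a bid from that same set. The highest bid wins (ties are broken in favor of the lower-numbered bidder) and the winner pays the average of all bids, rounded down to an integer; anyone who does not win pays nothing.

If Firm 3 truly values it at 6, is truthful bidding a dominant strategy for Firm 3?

Yes

Check each profile of the others' bids and compare truth against every alternative bid.
Others bid (6, 6, 13, 13): truth gives 0, best alternative gives -4.
Others bid (6, 6, 6, 13): truth gives 0, best alternative gives -2.
Others bid (6, 6, 13, 6): truth gives 0, best alternative gives -2.
Others bid (6, 6, 6, 6): truth gives 0, best alternative gives -1.
Others bid (6, 6, 6, 17): truth gives 0, best alternative gives 0.
Others bid (6, 6, 6, 23): truth gives 0, best alternative gives 0.
(Remaining 250 profiles checked similarly; truth is weakly best in each.)
In every case the truthful bid is at least as good as any alternative, so it is a dominant strategy.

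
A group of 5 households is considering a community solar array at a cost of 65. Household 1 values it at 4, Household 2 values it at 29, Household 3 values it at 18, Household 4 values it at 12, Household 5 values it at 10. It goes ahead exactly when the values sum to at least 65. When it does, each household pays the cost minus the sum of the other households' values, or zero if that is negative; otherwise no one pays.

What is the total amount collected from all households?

Total value 73 ≥ cost 65, so it is built.
Household 1: others sum to 69; max(0, 65 - 69) = 0.
Household 2: others sum to 44; max(0, 65 - 44) = 21.
Household 3: others sum to 55; max(0, 65 - 55) = 10.
Household 4: others sum to 61; max(0, 65 - 61) = 4.
Household 5: others sum to 63; max(0, 65 - 63) = 2.
Total collected = 0 + 21 + 10 + 4 + 2 = 37.

37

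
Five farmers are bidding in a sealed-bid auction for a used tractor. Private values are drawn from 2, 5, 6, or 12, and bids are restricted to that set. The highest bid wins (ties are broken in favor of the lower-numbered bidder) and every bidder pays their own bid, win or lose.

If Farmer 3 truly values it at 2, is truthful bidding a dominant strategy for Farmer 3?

Check each profile of the others' bids and compare truth against every alternative bid.
Others bid (2, 2, 2, 12): truth gives -2, best alternative gives -5.
Others bid (2, 2, 5, 12): truth gives -2, best alternative gives -5.
Others bid (2, 2, 6, 12): truth gives -2, best alternative gives -5.
Others bid (2, 2, 12, 2): truth gives -2, best alternative gives -5.
Others bid (2, 2, 12, 5): truth gives -2, best alternative gives -5.
Others bid (2, 2, 12, 6): truth gives -2, best alternative gives -5.
(Remaining 250 profiles checked similarly; truth is weakly best in each.)
In every case the truthful bid is at least as good as any alternative, so it is a dominant strategy.

Yes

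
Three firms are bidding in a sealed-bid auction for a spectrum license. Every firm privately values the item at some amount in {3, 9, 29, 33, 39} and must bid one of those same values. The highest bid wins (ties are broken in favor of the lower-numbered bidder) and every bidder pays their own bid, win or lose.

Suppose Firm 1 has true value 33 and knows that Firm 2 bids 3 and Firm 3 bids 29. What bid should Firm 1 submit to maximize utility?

29

Bid 3: loses but pays 3, utility -3.
Bid 9: loses but pays 9, utility -9.
Bid 29: wins, pays 29, utility 33 - 29 = 4.
Bid 33: wins, pays 33, utility 33 - 33 = 0.
Bid 39: wins, pays 39, utility 33 - 39 = -6.
The best choice is 29 with utility 4.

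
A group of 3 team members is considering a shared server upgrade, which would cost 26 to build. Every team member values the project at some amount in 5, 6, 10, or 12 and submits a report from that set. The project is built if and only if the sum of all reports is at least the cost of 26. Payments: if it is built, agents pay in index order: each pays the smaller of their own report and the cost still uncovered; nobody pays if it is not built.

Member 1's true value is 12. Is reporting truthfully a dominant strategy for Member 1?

No

Consider the case where Member 2 reports 5 and Member 3 reports 12.
Truthful report 12: project built, pays 12, utility 12 - 12 = 0.
Report 10 instead: project built, pays 10, utility 12 - 10 = 2.
Since 2 > 0, reporting 10 is strictly better here, so truthful reporting is not dominant.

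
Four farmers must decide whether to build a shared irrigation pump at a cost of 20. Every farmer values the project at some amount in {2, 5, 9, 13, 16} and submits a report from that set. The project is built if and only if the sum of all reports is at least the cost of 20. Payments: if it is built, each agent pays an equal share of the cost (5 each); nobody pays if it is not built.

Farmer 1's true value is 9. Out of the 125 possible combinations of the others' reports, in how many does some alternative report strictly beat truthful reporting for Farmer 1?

Others report (2, 2, 2): truth gives 0; report 16 gives 4 > 0. Violating.
Others report (2, 2, 5): truth gives 0; report 13 gives 4 > 0. Violating.
Others report (2, 5, 2): truth gives 0; report 13 gives 4 > 0. Violating.
Others report (5, 2, 2): truth gives 0; report 13 gives 4 > 0. Violating.
Others report (2, 2, 9): truth gives 4; no alternative beats it.
Others report (2, 2, 13): truth gives 4; no alternative beats it.
(Checking all 125 profiles: 4 have a profitable deviation, 121 do not.)

4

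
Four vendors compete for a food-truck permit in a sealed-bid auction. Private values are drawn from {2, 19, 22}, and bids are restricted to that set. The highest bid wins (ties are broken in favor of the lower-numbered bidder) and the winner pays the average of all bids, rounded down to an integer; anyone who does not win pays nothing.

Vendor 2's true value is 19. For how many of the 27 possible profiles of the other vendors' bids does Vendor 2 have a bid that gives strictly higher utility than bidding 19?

10

Others bid (2, 2, 22): truth gives 0; bid 22 gives 7 > 0. Violating.
Others bid (2, 19, 22): truth gives 0; bid 22 gives 3 > 0. Violating.
Others bid (2, 22, 2): truth gives 0; bid 22 gives 7 > 0. Violating.
Others bid (2, 22, 19): truth gives 0; bid 22 gives 3 > 0. Violating.
Others bid (2, 2, 2): truth gives 13; no alternative beats it.
Others bid (2, 2, 19): truth gives 9; no alternative beats it.
(Checking all 27 profiles: 10 have a profitable deviation, 17 do not.)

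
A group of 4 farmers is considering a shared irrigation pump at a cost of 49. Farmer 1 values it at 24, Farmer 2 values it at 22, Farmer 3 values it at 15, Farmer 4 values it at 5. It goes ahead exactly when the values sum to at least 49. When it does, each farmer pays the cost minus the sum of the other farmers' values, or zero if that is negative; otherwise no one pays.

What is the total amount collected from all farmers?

Total value 66 ≥ cost 49, so it is built.
Farmer 1: others sum to 42; max(0, 49 - 42) = 7.
Farmer 2: others sum to 44; max(0, 49 - 44) = 5.
Farmer 3: others sum to 51; max(0, 49 - 51) = 0.
Farmer 4: others sum to 61; max(0, 49 - 61) = 0.
Total collected = 7 + 5 + 0 + 0 = 12.

12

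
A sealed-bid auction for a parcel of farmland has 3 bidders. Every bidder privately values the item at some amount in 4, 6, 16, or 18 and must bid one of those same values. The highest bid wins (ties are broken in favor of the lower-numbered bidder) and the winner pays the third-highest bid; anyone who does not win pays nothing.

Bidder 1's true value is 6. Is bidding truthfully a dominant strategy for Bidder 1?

Consider the case where Bidder 2 bids 4 and Bidder 3 bids 16.
Truthful bid 6: loses, pays 0, utility 0.
Bid 16 instead: wins, pays 4, utility 6 - 4 = 2.
Since 2 > 0, bidding 16 is strictly better here, so truthful bidding is not dominant.

No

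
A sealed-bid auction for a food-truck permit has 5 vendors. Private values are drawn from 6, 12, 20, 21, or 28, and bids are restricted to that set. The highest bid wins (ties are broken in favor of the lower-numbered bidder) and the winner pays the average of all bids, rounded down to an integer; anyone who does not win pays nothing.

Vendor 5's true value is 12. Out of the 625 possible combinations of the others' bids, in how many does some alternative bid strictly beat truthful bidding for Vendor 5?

14

Others bid (6, 6, 6, 12): truth gives 0; bid 20 gives 2 > 0. Violating.
Others bid (6, 6, 6, 20): truth gives 0; bid 21 gives 1 > 0. Violating.
Others bid (6, 6, 12, 6): truth gives 0; bid 20 gives 2 > 0. Violating.
Others bid (6, 6, 12, 12): truth gives 0; bid 20 gives 1 > 0. Violating.
Others bid (6, 6, 6, 6): truth gives 5; no alternative beats it.
Others bid (6, 6, 6, 21): truth gives 0; no alternative beats it.
(Checking all 625 profiles: 14 have a profitable deviation, 611 do not.)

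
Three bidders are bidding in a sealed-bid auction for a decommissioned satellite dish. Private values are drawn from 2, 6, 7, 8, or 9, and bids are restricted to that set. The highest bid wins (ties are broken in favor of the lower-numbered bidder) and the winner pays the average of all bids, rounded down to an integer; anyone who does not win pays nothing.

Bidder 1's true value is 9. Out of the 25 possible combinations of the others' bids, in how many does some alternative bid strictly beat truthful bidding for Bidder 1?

10

Others bid (2, 2): truth gives 5; bid 2 gives 7 > 5. Violating.
Others bid (2, 6): truth gives 4; bid 6 gives 5 > 4. Violating.
Others bid (2, 7): truth gives 3; bid 7 gives 4 > 3. Violating.
Others bid (6, 2): truth gives 4; bid 6 gives 5 > 4. Violating.
Others bid (2, 8): truth gives 3; no alternative beats it.
Others bid (2, 9): truth gives 3; no alternative beats it.
(Checking all 25 profiles: 10 have a profitable deviation, 15 do not.)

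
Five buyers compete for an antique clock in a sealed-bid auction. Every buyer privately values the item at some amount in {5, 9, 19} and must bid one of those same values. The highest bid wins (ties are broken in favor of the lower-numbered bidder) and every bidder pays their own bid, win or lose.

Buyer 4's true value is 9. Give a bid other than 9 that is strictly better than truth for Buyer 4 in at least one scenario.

5

Suppose Buyer 1 bids 5, Buyer 2 bids 5, Buyer 3 bids 5 and Buyer 5 bids 19.
Bid 9: loses but pays 9, utility -9.
Bid 5: loses but pays 5, utility -5.
So bidding 5 beats truth here (-5 > -9).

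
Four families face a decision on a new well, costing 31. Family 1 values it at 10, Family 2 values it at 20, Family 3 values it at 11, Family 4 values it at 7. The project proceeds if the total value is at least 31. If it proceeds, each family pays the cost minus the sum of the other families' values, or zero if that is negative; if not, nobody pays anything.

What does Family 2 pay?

3

Total value 48 ≥ cost 31, so the project is built.
The other families' values sum to 28.
Cost minus that sum is 31 - 28 = 3.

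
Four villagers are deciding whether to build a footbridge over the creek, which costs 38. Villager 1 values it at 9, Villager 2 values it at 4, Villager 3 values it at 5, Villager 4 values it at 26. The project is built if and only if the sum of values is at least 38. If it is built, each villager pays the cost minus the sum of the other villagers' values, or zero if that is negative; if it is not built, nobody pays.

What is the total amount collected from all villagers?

Total value 44 ≥ cost 38, so it is built.
Villager 1: others sum to 35; max(0, 38 - 35) = 3.
Villager 2: others sum to 40; max(0, 38 - 40) = 0.
Villager 3: others sum to 39; max(0, 38 - 39) = 0.
Villager 4: others sum to 18; max(0, 38 - 18) = 20.
Total collected = 3 + 0 + 0 + 20 = 23.

23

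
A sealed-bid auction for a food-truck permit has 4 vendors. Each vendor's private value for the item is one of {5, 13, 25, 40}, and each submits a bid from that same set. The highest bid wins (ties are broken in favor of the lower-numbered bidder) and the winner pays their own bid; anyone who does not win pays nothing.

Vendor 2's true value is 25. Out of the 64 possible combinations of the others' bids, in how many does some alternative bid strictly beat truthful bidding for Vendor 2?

4

Others bid (5, 5, 5): truth gives 0; bid 13 gives 12 > 0. Violating.
Others bid (5, 5, 13): truth gives 0; bid 13 gives 12 > 0. Violating.
Others bid (5, 13, 5): truth gives 0; bid 13 gives 12 > 0. Violating.
Others bid (5, 13, 13): truth gives 0; bid 13 gives 12 > 0. Violating.
Others bid (5, 5, 25): truth gives 0; no alternative beats it.
Others bid (5, 5, 40): truth gives 0; no alternative beats it.
(Checking all 64 profiles: 4 have a profitable deviation, 60 do not.)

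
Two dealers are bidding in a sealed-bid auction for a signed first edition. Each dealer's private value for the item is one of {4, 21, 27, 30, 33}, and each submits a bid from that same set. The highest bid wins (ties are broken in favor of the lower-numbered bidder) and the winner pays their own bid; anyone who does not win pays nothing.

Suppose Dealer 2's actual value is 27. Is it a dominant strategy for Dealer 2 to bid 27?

Consider the case where Dealer 1 bids 4.
Truthful bid 27: wins, pays 27, utility 27 - 27 = 0.
Bid 21 instead: wins, pays 21, utility 27 - 21 = 6.
Since 6 > 0, bidding 21 is strictly better here, so truthful bidding is not dominant.

No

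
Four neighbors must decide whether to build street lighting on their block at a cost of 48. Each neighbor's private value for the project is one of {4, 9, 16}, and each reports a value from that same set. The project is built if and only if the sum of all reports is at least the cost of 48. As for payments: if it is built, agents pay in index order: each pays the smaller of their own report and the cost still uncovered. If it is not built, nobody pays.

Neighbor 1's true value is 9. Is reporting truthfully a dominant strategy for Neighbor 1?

No

Consider the case where Neighbor 2 reports 16, Neighbor 3 reports 16 and Neighbor 4 reports 16.
Truthful report 9: project built, pays 9, utility 9 - 9 = 0.
Report 4 instead: project built, pays 4, utility 9 - 4 = 5.
Since 5 > 0, reporting 4 is strictly better here, so truthful reporting is not dominant.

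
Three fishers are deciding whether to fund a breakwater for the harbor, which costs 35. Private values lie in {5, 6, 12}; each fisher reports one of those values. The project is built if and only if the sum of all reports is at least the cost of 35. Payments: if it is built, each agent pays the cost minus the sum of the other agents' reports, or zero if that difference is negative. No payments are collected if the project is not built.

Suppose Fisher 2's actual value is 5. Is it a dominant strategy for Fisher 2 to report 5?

Check each profile of the others' reports and compare truth against every alternative report.
Others report (5, 5): truth gives 0, best alternative gives 0.
Others report (5, 6): truth gives 0, best alternative gives 0.
Others report (5, 12): truth gives 0, best alternative gives 0.
Others report (6, 5): truth gives 0, best alternative gives 0.
Others report (6, 6): truth gives 0, best alternative gives 0.
Others report (6, 12): truth gives 0, best alternative gives 0.
(Remaining 3 profiles checked similarly; truth is weakly best in each.)
In every case the truthful report is at least as good as any alternative, so it is a dominant strategy.

Yes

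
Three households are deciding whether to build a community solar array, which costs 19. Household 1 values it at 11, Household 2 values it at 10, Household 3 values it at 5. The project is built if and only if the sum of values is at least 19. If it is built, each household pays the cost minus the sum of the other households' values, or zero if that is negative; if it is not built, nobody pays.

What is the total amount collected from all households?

7

Total value 26 ≥ cost 19, so it is built.
Household 1: others sum to 15; max(0, 19 - 15) = 4.
Household 2: others sum to 16; max(0, 19 - 16) = 3.
Household 3: others sum to 21; max(0, 19 - 21) = 0.
Total collected = 4 + 3 + 0 = 7.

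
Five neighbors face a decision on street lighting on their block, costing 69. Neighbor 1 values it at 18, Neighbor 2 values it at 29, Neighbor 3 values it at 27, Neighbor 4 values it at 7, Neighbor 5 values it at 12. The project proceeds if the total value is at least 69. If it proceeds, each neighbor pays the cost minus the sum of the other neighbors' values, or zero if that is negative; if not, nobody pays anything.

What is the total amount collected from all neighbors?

8

Total value 93 ≥ cost 69, so it is built.
Neighbor 1: others sum to 75; max(0, 69 - 75) = 0.
Neighbor 2: others sum to 64; max(0, 69 - 64) = 5.
Neighbor 3: others sum to 66; max(0, 69 - 66) = 3.
Neighbor 4: others sum to 86; max(0, 69 - 86) = 0.
Neighbor 5: others sum to 81; max(0, 69 - 81) = 0.
Total collected = 0 + 5 + 3 + 0 + 0 = 8.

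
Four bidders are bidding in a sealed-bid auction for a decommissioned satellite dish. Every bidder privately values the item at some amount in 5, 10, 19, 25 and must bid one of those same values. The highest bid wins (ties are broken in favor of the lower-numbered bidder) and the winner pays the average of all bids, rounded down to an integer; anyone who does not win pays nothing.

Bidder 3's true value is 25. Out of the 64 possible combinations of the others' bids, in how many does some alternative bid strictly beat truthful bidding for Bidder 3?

Others bid (5, 5, 5): truth gives 15; bid 10 gives 19 > 15. Violating.
Others bid (5, 5, 10): truth gives 14; bid 10 gives 18 > 14. Violating.
Others bid (5, 5, 19): truth gives 12; bid 19 gives 13 > 12. Violating.
Others bid (5, 10, 5): truth gives 14; bid 19 gives 16 > 14. Violating.
Others bid (5, 5, 25): truth gives 10; no alternative beats it.
Others bid (5, 10, 25): truth gives 9; no alternative beats it.
(Checking all 64 profiles: 12 have a profitable deviation, 52 do not.)

12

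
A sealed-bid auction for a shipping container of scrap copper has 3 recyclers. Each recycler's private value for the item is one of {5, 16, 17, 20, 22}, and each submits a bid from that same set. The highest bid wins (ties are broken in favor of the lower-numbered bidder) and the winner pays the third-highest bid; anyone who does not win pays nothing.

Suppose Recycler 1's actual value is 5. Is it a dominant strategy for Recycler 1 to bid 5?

Check each profile of the others' bids and compare truth against every alternative bid.
Others bid (16, 16): truth gives 0, best alternative gives -11.
Others bid (5, 5): truth gives 0, best alternative gives 0.
Others bid (5, 16): truth gives 0, best alternative gives 0.
Others bid (5, 17): truth gives 0, best alternative gives 0.
Others bid (5, 20): truth gives 0, best alternative gives 0.
Others bid (5, 22): truth gives 0, best alternative gives 0.
(Remaining 19 profiles checked similarly; truth is weakly best in each.)
In every case the truthful bid is at least as good as any alternative, so it is a dominant strategy.

Yes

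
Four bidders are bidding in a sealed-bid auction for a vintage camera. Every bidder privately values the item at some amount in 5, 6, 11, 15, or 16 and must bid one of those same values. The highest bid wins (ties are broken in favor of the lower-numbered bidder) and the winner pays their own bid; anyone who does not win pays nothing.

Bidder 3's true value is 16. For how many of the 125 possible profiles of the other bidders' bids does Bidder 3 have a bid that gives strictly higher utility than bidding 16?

Others bid (5, 5, 5): truth gives 0; bid 6 gives 10 > 0. Violating.
Others bid (5, 5, 6): truth gives 0; bid 6 gives 10 > 0. Violating.
Others bid (5, 5, 11): truth gives 0; bid 11 gives 5 > 0. Violating.
Others bid (5, 5, 15): truth gives 0; bid 15 gives 1 > 0. Violating.
Others bid (5, 5, 16): truth gives 0; no alternative beats it.
Others bid (5, 6, 16): truth gives 0; no alternative beats it.
(Checking all 125 profiles: 36 have a profitable deviation, 89 do not.)

36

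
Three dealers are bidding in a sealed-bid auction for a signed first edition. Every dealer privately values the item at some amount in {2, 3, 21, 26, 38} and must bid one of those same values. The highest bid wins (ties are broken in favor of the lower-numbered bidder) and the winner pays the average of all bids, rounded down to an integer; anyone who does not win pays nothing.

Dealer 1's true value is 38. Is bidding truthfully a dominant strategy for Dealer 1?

No

Consider the case where Dealer 2 bids 2 and Dealer 3 bids 2.
Truthful bid 38: wins, pays 14, utility 38 - 14 = 24.
Bid 2 instead: wins, pays 2, utility 38 - 2 = 36.
Since 36 > 24, bidding 2 is strictly better here, so truthful bidding is not dominant.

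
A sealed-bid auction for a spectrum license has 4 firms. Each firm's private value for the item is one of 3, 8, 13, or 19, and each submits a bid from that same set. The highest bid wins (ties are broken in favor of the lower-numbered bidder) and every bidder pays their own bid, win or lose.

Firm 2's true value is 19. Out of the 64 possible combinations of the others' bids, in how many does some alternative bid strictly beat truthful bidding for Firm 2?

Others bid (3, 3, 3): truth gives 0; bid 8 gives 11 > 0. Violating.
Others bid (3, 3, 8): truth gives 0; bid 8 gives 11 > 0. Violating.
Others bid (3, 3, 13): truth gives 0; bid 13 gives 6 > 0. Violating.
Others bid (3, 8, 3): truth gives 0; bid 8 gives 11 > 0. Violating.
Others bid (3, 3, 19): truth gives 0; no alternative beats it.
Others bid (3, 8, 19): truth gives 0; no alternative beats it.
(Checking all 64 profiles: 34 have a profitable deviation, 30 do not.)

34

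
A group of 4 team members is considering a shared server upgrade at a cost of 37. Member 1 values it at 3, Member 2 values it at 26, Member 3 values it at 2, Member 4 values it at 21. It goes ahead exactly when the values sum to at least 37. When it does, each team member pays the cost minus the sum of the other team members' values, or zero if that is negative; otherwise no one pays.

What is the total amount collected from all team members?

Total value 52 ≥ cost 37, so it is built.
Member 1: others sum to 49; max(0, 37 - 49) = 0.
Member 2: others sum to 26; max(0, 37 - 26) = 11.
Member 3: others sum to 50; max(0, 37 - 50) = 0.
Member 4: others sum to 31; max(0, 37 - 31) = 6.
Total collected = 0 + 11 + 0 + 6 = 17.

17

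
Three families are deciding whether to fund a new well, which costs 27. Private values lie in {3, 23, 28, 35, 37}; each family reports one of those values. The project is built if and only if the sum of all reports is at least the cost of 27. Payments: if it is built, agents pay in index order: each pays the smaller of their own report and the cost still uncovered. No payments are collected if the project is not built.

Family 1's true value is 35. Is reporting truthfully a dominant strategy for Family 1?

Consider the case where Family 2 reports 3 and Family 3 reports 3.
Truthful report 35: project built, pays 27, utility 35 - 27 = 8.
Report 23 instead: project built, pays 23, utility 35 - 23 = 12.
Since 12 > 8, reporting 23 is strictly better here, so truthful reporting is not dominant.

No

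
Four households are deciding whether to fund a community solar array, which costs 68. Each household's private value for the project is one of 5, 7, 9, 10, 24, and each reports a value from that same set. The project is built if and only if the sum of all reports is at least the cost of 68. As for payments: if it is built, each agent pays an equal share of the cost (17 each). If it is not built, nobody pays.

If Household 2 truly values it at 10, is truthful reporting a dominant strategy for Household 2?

No

Consider the case where Household 1 reports 10, Household 3 reports 24 and Household 4 reports 24.
Truthful report 10: project built, pays 17, utility 10 - 17 = -7.
Report 5 instead: project not built, utility 0.
Since 0 > -7, reporting 5 is strictly better here, so truthful reporting is not dominant.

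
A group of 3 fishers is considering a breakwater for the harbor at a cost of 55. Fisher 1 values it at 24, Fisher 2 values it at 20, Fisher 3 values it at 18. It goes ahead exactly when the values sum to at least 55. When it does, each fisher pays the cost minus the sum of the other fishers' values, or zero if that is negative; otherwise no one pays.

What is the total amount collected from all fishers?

41

Total value 62 ≥ cost 55, so it is built.
Fisher 1: others sum to 38; max(0, 55 - 38) = 17.
Fisher 2: others sum to 42; max(0, 55 - 42) = 13.
Fisher 3: others sum to 44; max(0, 55 - 44) = 11.
Total collected = 17 + 13 + 11 = 41.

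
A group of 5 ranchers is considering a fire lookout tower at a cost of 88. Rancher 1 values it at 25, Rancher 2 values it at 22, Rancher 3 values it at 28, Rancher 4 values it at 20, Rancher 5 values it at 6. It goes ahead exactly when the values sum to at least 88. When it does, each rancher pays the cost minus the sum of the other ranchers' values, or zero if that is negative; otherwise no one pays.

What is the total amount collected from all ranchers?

Total value 101 ≥ cost 88, so it is built.
Rancher 1: others sum to 76; max(0, 88 - 76) = 12.
Rancher 2: others sum to 79; max(0, 88 - 79) = 9.
Rancher 3: others sum to 73; max(0, 88 - 73) = 15.
Rancher 4: others sum to 81; max(0, 88 - 81) = 7.
Rancher 5: others sum to 95; max(0, 88 - 95) = 0.
Total collected = 12 + 9 + 15 + 7 + 0 = 43.

43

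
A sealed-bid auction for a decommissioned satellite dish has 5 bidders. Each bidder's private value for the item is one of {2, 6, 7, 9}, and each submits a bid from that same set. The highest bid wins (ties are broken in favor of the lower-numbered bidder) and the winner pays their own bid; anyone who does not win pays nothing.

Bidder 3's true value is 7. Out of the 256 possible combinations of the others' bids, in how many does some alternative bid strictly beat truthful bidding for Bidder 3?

4

Others bid (2, 2, 2, 2): truth gives 0; bid 6 gives 1 > 0. Violating.
Others bid (2, 2, 2, 6): truth gives 0; bid 6 gives 1 > 0. Violating.
Others bid (2, 2, 6, 2): truth gives 0; bid 6 gives 1 > 0. Violating.
Others bid (2, 2, 6, 6): truth gives 0; bid 6 gives 1 > 0. Violating.
Others bid (2, 2, 2, 7): truth gives 0; no alternative beats it.
Others bid (2, 2, 2, 9): truth gives 0; no alternative beats it.
(Checking all 256 profiles: 4 have a profitable deviation, 252 do not.)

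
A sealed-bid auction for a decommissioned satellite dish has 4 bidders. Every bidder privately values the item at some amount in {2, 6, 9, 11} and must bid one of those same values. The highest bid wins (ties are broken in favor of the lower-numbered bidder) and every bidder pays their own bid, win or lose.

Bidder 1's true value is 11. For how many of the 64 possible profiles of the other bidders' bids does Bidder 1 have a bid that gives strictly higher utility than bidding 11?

Others bid (2, 2, 2): truth gives 0; bid 2 gives 9 > 0. Violating.
Others bid (2, 2, 6): truth gives 0; bid 6 gives 5 > 0. Violating.
Others bid (2, 2, 9): truth gives 0; bid 9 gives 2 > 0. Violating.
Others bid (2, 6, 2): truth gives 0; bid 6 gives 5 > 0. Violating.
Others bid (2, 2, 11): truth gives 0; no alternative beats it.
Others bid (2, 6, 11): truth gives 0; no alternative beats it.
(Checking all 64 profiles: 27 have a profitable deviation, 37 do not.)

27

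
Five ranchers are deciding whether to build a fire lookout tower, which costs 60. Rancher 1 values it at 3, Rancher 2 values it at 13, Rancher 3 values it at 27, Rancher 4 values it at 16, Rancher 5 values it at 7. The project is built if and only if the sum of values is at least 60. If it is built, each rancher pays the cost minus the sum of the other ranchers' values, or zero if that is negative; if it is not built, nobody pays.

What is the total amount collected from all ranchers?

39

Total value 66 ≥ cost 60, so it is built.
Rancher 1: others sum to 63; max(0, 60 - 63) = 0.
Rancher 2: others sum to 53; max(0, 60 - 53) = 7.
Rancher 3: others sum to 39; max(0, 60 - 39) = 21.
Rancher 4: others sum to 50; max(0, 60 - 50) = 10.
Rancher 5: others sum to 59; max(0, 60 - 59) = 1.
Total collected = 0 + 7 + 21 + 10 + 1 = 39.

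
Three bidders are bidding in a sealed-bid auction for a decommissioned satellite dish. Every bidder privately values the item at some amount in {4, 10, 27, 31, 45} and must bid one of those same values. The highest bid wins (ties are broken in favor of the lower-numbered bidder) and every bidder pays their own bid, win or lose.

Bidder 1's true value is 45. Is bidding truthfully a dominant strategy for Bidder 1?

No

Consider the case where Bidder 2 bids 4 and Bidder 3 bids 4.
Truthful bid 45: wins, pays 45, utility 45 - 45 = 0.
Bid 4 instead: wins, pays 4, utility 45 - 4 = 41.
Since 41 > 0, bidding 4 is strictly better here, so truthful bidding is not dominant.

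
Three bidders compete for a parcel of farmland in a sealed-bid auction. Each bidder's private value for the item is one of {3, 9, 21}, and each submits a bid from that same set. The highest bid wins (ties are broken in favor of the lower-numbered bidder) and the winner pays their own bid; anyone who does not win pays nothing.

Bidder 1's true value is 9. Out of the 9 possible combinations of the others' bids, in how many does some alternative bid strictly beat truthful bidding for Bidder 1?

Others bid (3, 3): truth gives 0; bid 3 gives 6 > 0. Violating.
Others bid (3, 9): truth gives 0; no alternative beats it.
Others bid (3, 21): truth gives 0; no alternative beats it.
(Checking all 9 profiles: 1 has a profitable deviation, 8 do not.)

1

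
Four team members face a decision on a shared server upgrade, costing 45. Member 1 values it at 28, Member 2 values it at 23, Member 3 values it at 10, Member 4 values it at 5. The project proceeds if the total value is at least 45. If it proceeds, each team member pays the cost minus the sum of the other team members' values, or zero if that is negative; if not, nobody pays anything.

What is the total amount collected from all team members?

9

Total value 66 ≥ cost 45, so it is built.
Member 1: others sum to 38; max(0, 45 - 38) = 7.
Member 2: others sum to 43; max(0, 45 - 43) = 2.
Member 3: others sum to 56; max(0, 45 - 56) = 0.
Member 4: others sum to 61; max(0, 45 - 61) = 0.
Total collected = 7 + 2 + 0 + 0 = 9.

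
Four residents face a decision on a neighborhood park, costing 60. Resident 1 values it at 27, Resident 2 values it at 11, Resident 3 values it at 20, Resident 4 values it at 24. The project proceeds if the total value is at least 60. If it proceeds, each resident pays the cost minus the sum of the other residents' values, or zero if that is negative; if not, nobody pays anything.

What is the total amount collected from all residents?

7

Total value 82 ≥ cost 60, so it is built.
Resident 1: others sum to 55; max(0, 60 - 55) = 5.
Resident 2: others sum to 71; max(0, 60 - 71) = 0.
Resident 3: others sum to 62; max(0, 60 - 62) = 0.
Resident 4: others sum to 58; max(0, 60 - 58) = 2.
Total collected = 5 + 0 + 0 + 2 = 7.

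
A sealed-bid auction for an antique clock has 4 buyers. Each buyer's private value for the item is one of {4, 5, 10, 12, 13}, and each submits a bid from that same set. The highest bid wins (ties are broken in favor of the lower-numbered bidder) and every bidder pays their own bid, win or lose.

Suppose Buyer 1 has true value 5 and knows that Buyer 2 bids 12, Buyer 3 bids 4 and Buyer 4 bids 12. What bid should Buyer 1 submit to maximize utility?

Bid 4: loses but pays 4, utility -4.
Bid 5: loses but pays 5, utility -5.
Bid 10: loses but pays 10, utility -10.
Bid 12: wins, pays 12, utility 5 - 12 = -7.
Bid 13: wins, pays 13, utility 5 - 13 = -8.
The best choice is 4 with utility -4.

4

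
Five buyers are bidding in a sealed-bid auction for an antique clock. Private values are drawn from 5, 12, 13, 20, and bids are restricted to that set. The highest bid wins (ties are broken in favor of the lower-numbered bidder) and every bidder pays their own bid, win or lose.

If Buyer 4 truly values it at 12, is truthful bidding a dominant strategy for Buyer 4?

Consider the case where Buyer 1 bids 5, Buyer 2 bids 5, Buyer 3 bids 5 and Buyer 5 bids 13.
Truthful bid 12: loses but pays 12, utility -12.
Bid 5 instead: loses but pays 5, utility -5.
Since -5 > -12, bidding 5 is strictly better here, so truthful bidding is not dominant.

No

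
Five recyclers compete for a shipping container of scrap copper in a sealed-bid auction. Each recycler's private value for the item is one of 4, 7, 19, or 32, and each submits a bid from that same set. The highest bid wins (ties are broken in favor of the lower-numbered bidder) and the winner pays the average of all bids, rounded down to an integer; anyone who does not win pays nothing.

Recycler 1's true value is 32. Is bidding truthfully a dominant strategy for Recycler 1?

Consider the case where Recycler 2 bids 4, Recycler 3 bids 4, Recycler 4 bids 4 and Recycler 5 bids 4.
Truthful bid 32: wins, pays 9, utility 32 - 9 = 23.
Bid 4 instead: wins, pays 4, utility 32 - 4 = 28.
Since 28 > 23, bidding 4 is strictly better here, so truthful bidding is not dominant.

No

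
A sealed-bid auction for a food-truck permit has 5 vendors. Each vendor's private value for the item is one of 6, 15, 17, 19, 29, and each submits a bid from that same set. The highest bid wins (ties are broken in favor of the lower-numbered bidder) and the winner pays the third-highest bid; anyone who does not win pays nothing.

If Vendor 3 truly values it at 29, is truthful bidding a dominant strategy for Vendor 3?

Yes

Check each profile of the others' bids and compare truth against every alternative bid.
Others bid (6, 6, 6, 29): truth gives 23, best alternative gives 0.
Others bid (6, 6, 29, 6): truth gives 23, best alternative gives 0.
Others bid (6, 19, 6, 6): truth gives 23, best alternative gives 0.
Others bid (19, 6, 6, 6): truth gives 23, best alternative gives 0.
Others bid (6, 6, 15, 29): truth gives 14, best alternative gives 0.
Others bid (6, 6, 29, 15): truth gives 14, best alternative gives 0.
(Remaining 619 profiles checked similarly; truth is weakly best in each.)
In every case the truthful bid is at least as good as any alternative, so it is a dominant strategy.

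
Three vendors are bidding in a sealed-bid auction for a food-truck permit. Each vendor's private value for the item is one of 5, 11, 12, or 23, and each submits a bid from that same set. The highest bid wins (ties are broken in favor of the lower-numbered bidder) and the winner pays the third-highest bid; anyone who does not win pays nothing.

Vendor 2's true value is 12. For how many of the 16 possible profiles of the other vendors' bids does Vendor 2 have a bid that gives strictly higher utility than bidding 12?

Others bid (5, 23): truth gives 0; bid 23 gives 7 > 0. Violating.
Others bid (11, 23): truth gives 0; bid 23 gives 1 > 0. Violating.
Others bid (12, 5): truth gives 0; bid 23 gives 7 > 0. Violating.
Others bid (12, 11): truth gives 0; bid 23 gives 1 > 0. Violating.
Others bid (5, 5): truth gives 7; no alternative beats it.
Others bid (5, 11): truth gives 7; no alternative beats it.
(Checking all 16 profiles: 4 have a profitable deviation, 12 do not.)

4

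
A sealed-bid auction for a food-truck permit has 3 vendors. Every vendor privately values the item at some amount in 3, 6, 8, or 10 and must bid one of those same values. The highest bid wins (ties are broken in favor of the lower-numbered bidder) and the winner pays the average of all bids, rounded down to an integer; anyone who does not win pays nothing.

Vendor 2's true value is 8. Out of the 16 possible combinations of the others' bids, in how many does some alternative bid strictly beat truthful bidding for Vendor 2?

2

Others bid (3, 10): truth gives 0; bid 10 gives 1 > 0. Violating.
Others bid (8, 3): truth gives 0; bid 10 gives 1 > 0. Violating.
Others bid (3, 3): truth gives 4; no alternative beats it.
Others bid (3, 6): truth gives 3; no alternative beats it.
(Checking all 16 profiles: 2 have a profitable deviation, 14 do not.)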